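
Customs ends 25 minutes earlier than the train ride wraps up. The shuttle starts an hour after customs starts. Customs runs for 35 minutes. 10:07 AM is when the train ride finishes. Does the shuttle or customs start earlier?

customs

Customs ends at 10:07 AM − 25 min = 9:42 AM.
Customs starts at 9:42 AM − 35 min = 9:07 AM.
The shuttle starts at 9:07 AM + 60 min = 10:07 AM.
The shuttle starts at 10:07 AM and customs starts at 9:07 AM, so customs is first.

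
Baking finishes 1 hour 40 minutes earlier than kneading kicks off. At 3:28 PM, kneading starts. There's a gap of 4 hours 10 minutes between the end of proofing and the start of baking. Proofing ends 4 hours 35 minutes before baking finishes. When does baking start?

Baking ends at 3:28 PM − 100 min = 1:48 PM.
Proofing ends at 1:48 PM − 275 min = 9:13 AM.
Baking starts at 9:13 AM + 250 min = 1:23 PM.

1:23 PM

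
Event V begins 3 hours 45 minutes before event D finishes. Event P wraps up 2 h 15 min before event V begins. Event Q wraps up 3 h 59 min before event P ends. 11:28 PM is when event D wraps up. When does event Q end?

1:29 PM

Event V starts at 11:28 PM − 225 min = 7:43 PM.
Event P ends at 7:43 PM − 135 min = 5:28 PM.
Event Q ends at 5:28 PM − 239 min = 1:29 PM.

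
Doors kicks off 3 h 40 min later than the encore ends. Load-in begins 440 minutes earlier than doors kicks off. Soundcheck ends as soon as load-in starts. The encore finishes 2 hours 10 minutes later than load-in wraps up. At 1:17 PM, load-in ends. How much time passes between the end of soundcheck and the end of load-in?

1 h 30 min

The encore ends at 1:17 PM + 130 min = 3:27 PM.
Doors starts at 3:27 PM + 220 min = 7:07 PM.
Load-in starts at 7:07 PM − 440 min = 11:47 AM.
So soundcheck ends at 11:47 AM.
From 11:47 AM to 1:17 PM is 1 h 30 min.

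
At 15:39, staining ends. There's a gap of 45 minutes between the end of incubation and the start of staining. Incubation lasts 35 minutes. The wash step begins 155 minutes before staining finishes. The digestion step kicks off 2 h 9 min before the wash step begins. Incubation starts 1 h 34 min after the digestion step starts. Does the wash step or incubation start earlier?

The wash step starts at 15:39 − 155 min = 13:04.
The digestion step starts at 13:04 − 129 min = 10:55.
Incubation starts at 10:55 + 94 min = 12:29.
The wash step starts at 13:04 and incubation starts at 12:29, so incubation is first.

incubation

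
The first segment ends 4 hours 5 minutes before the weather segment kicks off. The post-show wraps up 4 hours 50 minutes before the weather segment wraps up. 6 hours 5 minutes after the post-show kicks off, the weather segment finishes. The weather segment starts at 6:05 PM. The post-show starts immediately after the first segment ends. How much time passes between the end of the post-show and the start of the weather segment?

2 hours 50 minutes

The first segment ends at 6:05 PM − 245 min = 2:00 PM.
So the post-show starts at 2:00 PM.
The weather segment ends at 2:00 PM + 365 min = 8:05 PM.
The post-show ends at 8:05 PM − 290 min = 3:15 PM.
From 3:15 PM to 6:05 PM is 2 hours 50 minutes.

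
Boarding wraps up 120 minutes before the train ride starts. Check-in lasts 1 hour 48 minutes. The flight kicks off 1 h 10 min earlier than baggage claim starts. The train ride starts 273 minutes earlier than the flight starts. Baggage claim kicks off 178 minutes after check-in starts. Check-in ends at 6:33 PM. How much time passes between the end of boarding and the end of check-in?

6 hours 33 minutes

Check-in starts at 6:33 PM − 108 min = 4:45 PM.
Baggage claim starts at 4:45 PM + 178 min = 7:43 PM.
The flight starts at 7:43 PM − 70 min = 6:33 PM.
The train ride starts at 6:33 PM − 273 min = 2:00 PM.
Boarding ends at 2:00 PM − 120 min = 12:00 PM.
From 12:00 PM to 6:33 PM is 6 hours 33 minutes.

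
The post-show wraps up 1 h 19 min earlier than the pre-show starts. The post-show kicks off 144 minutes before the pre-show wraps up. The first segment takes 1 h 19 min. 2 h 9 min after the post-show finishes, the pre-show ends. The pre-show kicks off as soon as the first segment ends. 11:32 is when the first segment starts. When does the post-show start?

The first segment ends at 11:32 + 79 min = 12:51.
So the pre-show starts at 12:51.
The post-show ends at 12:51 − 79 min = 11:32.
The pre-show ends at 11:32 + 129 min = 13:41.
The post-show starts at 13:41 − 144 min = 11:17.

11:17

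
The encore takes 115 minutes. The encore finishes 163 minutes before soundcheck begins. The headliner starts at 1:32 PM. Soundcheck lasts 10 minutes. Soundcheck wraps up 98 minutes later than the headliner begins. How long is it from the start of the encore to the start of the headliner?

3 hours 10 minutes

Soundcheck ends at 1:32 PM + 98 min = 3:10 PM.
Soundcheck starts at 3:10 PM − 10 min = 3:00 PM.
The encore ends at 3:00 PM − 163 min = 12:17 PM.
The encore starts at 12:17 PM − 115 min = 10:22 AM.
From 10:22 AM to 1:32 PM is 3 hours 10 minutes.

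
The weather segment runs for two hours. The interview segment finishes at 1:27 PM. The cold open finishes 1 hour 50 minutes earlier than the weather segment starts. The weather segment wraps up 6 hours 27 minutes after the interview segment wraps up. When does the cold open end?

The weather segment ends at 1:27 PM + 387 min = 7:54 PM.
The weather segment starts at 7:54 PM − 120 min = 5:54 PM.
The cold open ends at 5:54 PM − 110 min = 4:04 PM.

4:04 PM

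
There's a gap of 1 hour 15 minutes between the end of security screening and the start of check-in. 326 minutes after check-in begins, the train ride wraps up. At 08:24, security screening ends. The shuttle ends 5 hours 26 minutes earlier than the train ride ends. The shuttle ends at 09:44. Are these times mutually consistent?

Check-in starts at 08:24 + 75 min = 09:39.
The train ride ends at 09:39 + 326 min = 15:05.
The shuttle ends at 15:05 − 326 min = 09:39.
But the shuttle is also said to end at 09:44 — a 5-minute conflict.

No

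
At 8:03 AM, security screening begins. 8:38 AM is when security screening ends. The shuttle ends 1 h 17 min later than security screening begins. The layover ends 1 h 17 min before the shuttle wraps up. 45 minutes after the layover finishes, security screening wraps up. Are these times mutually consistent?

The shuttle ends at 8:03 AM + 77 min = 9:20 AM.
The layover ends at 9:20 AM − 77 min = 8:03 AM.
Security screening ends at 8:03 AM + 45 min = 8:48 AM.
But security screening is also said to end at 8:38 AM — a 10-minute conflict.

No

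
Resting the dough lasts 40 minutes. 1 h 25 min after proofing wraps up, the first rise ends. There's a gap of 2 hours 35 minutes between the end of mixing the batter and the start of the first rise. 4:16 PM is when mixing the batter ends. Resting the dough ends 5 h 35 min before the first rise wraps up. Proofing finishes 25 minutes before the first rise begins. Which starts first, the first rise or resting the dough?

resting the dough

The first rise starts at 4:16 PM + 155 min = 6:51 PM.
Proofing ends at 6:51 PM − 25 min = 6:26 PM.
The first rise ends at 6:26 PM + 85 min = 7:51 PM.
Resting the dough ends at 7:51 PM − 335 min = 2:16 PM.
Resting the dough starts at 2:16 PM − 40 min = 1:36 PM.
The first rise starts at 6:51 PM and resting the dough starts at 1:36 PM, so resting the dough is first.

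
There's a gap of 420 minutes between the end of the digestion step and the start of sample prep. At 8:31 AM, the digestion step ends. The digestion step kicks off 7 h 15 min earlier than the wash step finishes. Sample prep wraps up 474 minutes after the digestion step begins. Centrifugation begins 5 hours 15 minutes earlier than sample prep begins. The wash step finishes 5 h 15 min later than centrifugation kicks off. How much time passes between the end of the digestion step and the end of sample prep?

7 hours 39 minutes

Sample prep starts at 8:31 AM + 420 min = 3:31 PM.
Centrifugation starts at 3:31 PM − 315 min = 10:16 AM.
The wash step ends at 10:16 AM + 315 min = 3:31 PM.
The digestion step starts at 3:31 PM − 435 min = 8:16 AM.
Sample prep ends at 8:16 AM + 474 min = 4:10 PM.
From 8:31 AM to 4:10 PM is 7 hours 39 minutes.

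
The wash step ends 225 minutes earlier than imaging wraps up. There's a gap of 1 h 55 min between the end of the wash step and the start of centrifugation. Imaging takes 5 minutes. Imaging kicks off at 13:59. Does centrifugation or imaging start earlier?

Imaging ends at 13:59 + 5 min = 14:04.
The wash step ends at 14:04 − 225 min = 10:19.
Centrifugation starts at 10:19 + 115 min = 12:14.
Centrifugation starts at 12:14 and imaging starts at 13:59, so centrifugation is first.

centrifugation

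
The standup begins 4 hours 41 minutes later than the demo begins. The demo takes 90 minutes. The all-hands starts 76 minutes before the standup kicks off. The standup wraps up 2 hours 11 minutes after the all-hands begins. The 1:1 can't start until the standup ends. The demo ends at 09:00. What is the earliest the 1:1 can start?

13:06

The demo starts at 09:00 − 90 min = 07:30.
The standup starts at 07:30 + 281 min = 12:11.
The all-hands starts at 12:11 − 76 min = 10:55.
The standup ends at 10:55 + 131 min = 13:06.
The 1:1 is bounded by the standup, so the earliest it can start is 13:06.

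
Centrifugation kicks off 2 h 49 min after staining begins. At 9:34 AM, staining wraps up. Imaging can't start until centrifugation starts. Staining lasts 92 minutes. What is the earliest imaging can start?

Staining starts at 9:34 AM − 92 min = 8:02 AM.
Centrifugation starts at 8:02 AM + 169 min = 10:51 AM.
Imaging is bounded by centrifugation, so the earliest it can start is 10:51 AM.

10:51 AM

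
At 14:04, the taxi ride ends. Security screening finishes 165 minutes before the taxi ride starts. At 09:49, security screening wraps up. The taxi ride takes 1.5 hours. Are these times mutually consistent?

The taxi ride starts at 14:04 − 90 min = 12:34.
Security screening ends at 12:34 − 165 min = 09:49.
That matches the stated 09:49, so the schedule is consistent.

Yes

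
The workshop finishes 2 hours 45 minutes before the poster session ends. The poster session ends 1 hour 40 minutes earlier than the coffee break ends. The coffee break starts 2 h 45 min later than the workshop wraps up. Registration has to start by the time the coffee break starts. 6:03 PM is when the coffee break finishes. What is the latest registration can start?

4:23 PM

The poster session ends at 6:03 PM − 100 min = 4:23 PM.
The workshop ends at 4:23 PM − 165 min = 1:38 PM.
The coffee break starts at 1:38 PM + 165 min = 4:23 PM.
Registration is bounded by the coffee break, so the latest it can start is 4:23 PM.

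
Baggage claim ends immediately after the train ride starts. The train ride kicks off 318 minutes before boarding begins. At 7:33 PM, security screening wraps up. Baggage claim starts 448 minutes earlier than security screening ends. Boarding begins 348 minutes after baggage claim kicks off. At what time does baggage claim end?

12:35 PM

Baggage claim starts at 7:33 PM − 448 min = 12:05 PM.
Boarding starts at 12:05 PM + 348 min = 5:53 PM.
The train ride starts at 5:53 PM − 318 min = 12:35 PM.
So baggage claim ends at 12:35 PM.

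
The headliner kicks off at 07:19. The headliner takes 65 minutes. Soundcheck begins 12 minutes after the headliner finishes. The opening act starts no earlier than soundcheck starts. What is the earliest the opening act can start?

08:36

The headliner ends at 07:19 + 65 min = 08:24.
Soundcheck starts at 08:24 + 12 min = 08:36.
The opening act is bounded by soundcheck, so the earliest it can start is 08:36.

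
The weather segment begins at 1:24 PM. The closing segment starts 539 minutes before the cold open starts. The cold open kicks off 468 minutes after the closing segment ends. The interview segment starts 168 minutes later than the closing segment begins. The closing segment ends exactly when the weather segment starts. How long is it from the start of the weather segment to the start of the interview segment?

1 h 37 min

The closing segment ends at 1:24 PM.
The cold open starts at 1:24 PM + 468 min = 9:12 PM.
The closing segment starts at 9:12 PM − 539 min = 12:13 PM.
The interview segment starts at 12:13 PM + 168 min = 3:01 PM.
From 1:24 PM to 3:01 PM is 1 h 37 min.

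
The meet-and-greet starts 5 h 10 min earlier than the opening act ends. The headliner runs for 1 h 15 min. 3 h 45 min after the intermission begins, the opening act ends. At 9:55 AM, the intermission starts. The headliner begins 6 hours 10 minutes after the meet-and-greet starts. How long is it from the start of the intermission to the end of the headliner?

360 minutes

The opening act ends at 9:55 AM + 225 min = 1:40 PM.
The meet-and-greet starts at 1:40 PM − 310 min = 8:30 AM.
The headliner starts at 8:30 AM + 370 min = 2:40 PM.
The headliner ends at 2:40 PM + 75 min = 3:55 PM.
From 9:55 AM to 3:55 PM is 360 minutes.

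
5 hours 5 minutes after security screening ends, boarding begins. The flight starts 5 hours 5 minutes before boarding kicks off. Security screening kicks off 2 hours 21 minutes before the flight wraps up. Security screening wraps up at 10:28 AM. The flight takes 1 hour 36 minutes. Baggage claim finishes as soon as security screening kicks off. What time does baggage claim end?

Boarding starts at 10:28 AM + 305 min = 3:33 PM.
The flight starts at 3:33 PM − 305 min = 10:28 AM.
The flight ends at 10:28 AM + 96 min = 12:04 PM.
Security screening starts at 12:04 PM − 141 min = 9:43 AM.
So baggage claim ends at 9:43 AM.

9:43 AM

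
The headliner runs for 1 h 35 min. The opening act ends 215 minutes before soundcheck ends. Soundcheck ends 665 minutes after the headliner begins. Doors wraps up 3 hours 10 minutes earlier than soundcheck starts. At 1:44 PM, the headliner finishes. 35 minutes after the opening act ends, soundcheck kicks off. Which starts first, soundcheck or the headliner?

The headliner starts at 1:44 PM − 95 min = 12:09 PM.
Soundcheck ends at 12:09 PM + 665 min = 11:14 PM.
The opening act ends at 11:14 PM − 215 min = 7:39 PM.
Soundcheck starts at 7:39 PM + 35 min = 8:14 PM.
Soundcheck starts at 8:14 PM and the headliner starts at 12:09 PM, so the headliner is first.

the headliner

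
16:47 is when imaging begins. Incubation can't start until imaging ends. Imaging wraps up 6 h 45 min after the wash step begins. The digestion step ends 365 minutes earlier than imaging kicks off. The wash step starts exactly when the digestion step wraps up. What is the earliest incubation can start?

The digestion step ends at 16:47 − 365 min = 10:42.
So the wash step starts at 10:42.
Imaging ends at 10:42 + 405 min = 17:27.
Incubation is bounded by imaging, so the earliest it can start is 17:27.

17:27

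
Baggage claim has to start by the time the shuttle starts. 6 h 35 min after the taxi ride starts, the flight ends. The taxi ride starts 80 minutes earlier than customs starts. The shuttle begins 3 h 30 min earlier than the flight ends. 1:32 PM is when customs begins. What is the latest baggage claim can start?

3:17 PM

The taxi ride starts at 1:32 PM − 80 min = 12:12 PM.
The flight ends at 12:12 PM + 395 min = 6:47 PM.
The shuttle starts at 6:47 PM − 210 min = 3:17 PM.
Baggage claim is bounded by the shuttle, so the latest it can start is 3:17 PM.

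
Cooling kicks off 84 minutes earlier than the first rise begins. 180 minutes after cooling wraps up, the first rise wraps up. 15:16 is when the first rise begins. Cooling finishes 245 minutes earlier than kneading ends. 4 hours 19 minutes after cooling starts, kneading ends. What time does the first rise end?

Cooling starts at 15:16 − 84 min = 13:52.
Kneading ends at 13:52 + 259 min = 18:11.
Cooling ends at 18:11 − 245 min = 14:06.
The first rise ends at 14:06 + 180 min = 17:06.

17:06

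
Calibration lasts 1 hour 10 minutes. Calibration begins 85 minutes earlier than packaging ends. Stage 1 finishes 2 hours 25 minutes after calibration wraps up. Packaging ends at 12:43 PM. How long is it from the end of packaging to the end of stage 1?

Calibration starts at 12:43 PM − 85 min = 11:18 AM.
Calibration ends at 11:18 AM + 70 min = 12:28 PM.
Stage 1 ends at 12:28 PM + 145 min = 2:53 PM.
From 12:43 PM to 2:53 PM is 2 hours 10 minutes.

2 hours 10 minutes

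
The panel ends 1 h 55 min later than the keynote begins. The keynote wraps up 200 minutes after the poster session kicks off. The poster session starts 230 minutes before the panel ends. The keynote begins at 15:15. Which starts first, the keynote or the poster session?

The panel ends at 15:15 + 115 min = 17:10.
The poster session starts at 17:10 − 230 min = 13:20.
The keynote starts at 15:15 and the poster session starts at 13:20, so the poster session is first.

the poster session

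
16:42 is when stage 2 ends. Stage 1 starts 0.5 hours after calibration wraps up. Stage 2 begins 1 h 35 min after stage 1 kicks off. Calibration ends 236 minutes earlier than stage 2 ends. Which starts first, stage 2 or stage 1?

Calibration ends at 16:42 − 236 min = 12:46.
Stage 1 starts at 12:46 + 30 min = 13:16.
Stage 2 starts at 13:16 + 95 min = 14:51.
Stage 2 starts at 14:51 and stage 1 starts at 13:16, so stage 1 is first.

stage 1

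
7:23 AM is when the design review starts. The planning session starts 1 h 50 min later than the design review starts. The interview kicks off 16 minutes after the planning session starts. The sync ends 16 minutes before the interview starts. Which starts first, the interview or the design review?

the design review

The planning session starts at 7:23 AM + 110 min = 9:13 AM.
The interview starts at 9:13 AM + 16 min = 9:29 AM.
The interview starts at 9:29 AM and the design review starts at 7:23 AM, so the design review is first.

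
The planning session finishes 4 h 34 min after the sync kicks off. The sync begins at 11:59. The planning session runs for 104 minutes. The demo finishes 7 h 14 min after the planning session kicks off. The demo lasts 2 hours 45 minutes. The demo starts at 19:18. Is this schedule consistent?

The planning session ends at 11:59 + 274 min = 16:33.
The planning session starts at 16:33 − 104 min = 14:49.
The demo ends at 14:49 + 434 min = 22:03.
The demo starts at 22:03 − 165 min = 19:18.
That matches the stated 19:18, so the schedule is consistent.

Yes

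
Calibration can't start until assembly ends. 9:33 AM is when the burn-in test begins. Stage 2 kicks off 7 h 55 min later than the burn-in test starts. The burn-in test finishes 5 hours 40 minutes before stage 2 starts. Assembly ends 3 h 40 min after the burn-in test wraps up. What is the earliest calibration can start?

3:28 PM

Stage 2 starts at 9:33 AM + 475 min = 5:28 PM.
The burn-in test ends at 5:28 PM − 340 min = 11:48 AM.
Assembly ends at 11:48 AM + 220 min = 3:28 PM.
Calibration is bounded by assembly, so the earliest it can start is 3:28 PM.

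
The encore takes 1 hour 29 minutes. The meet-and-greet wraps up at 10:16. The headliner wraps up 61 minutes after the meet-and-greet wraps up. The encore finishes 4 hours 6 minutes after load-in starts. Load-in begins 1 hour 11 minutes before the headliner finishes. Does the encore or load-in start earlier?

load-in

The headliner ends at 10:16 + 61 min = 11:17.
Load-in starts at 11:17 − 71 min = 10:06.
The encore ends at 10:06 + 246 min = 14:12.
The encore starts at 14:12 − 89 min = 12:43.
The encore starts at 12:43 and load-in starts at 10:06, so load-in is first.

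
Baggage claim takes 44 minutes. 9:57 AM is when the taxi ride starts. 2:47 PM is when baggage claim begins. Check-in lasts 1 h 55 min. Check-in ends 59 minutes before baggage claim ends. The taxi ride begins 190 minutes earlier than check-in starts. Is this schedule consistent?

Baggage claim ends at 2:47 PM + 44 min = 3:31 PM.
Check-in ends at 3:31 PM − 59 min = 2:32 PM.
Check-in starts at 2:32 PM − 115 min = 12:37 PM.
The taxi ride starts at 12:37 PM − 190 min = 9:27 AM.
But the taxi ride is also said to start at 9:57 AM — a 30-minute conflict.

No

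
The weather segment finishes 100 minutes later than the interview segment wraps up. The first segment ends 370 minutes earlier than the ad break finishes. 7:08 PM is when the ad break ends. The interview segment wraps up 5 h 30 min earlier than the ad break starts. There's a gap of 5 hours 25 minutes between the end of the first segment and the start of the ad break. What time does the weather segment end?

2:33 PM

The first segment ends at 7:08 PM − 370 min = 12:58 PM.
The ad break starts at 12:58 PM + 325 min = 6:23 PM.
The interview segment ends at 6:23 PM − 330 min = 12:53 PM.
The weather segment ends at 12:53 PM + 100 min = 2:33 PM.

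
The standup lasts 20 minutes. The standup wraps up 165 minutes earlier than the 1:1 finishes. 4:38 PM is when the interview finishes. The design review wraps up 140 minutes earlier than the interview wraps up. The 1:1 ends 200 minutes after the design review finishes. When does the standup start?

2:33 PM

The design review ends at 4:38 PM − 140 min = 2:18 PM.
The 1:1 ends at 2:18 PM + 200 min = 5:38 PM.
The standup ends at 5:38 PM − 165 min = 2:53 PM.
The standup starts at 2:53 PM − 20 min = 2:33 PM.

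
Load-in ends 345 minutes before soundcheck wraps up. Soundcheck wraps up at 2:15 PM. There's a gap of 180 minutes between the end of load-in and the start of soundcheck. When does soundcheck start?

11:30 AM

Load-in ends at 2:15 PM − 345 min = 8:30 AM.
Soundcheck starts at 8:30 AM + 180 min = 11:30 AM.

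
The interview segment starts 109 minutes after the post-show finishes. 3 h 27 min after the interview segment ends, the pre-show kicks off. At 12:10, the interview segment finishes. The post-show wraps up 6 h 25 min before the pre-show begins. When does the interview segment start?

The pre-show starts at 12:10 + 207 min = 15:37.
The post-show ends at 15:37 − 385 min = 09:12.
The interview segment starts at 09:12 + 109 min = 11:01.

11:01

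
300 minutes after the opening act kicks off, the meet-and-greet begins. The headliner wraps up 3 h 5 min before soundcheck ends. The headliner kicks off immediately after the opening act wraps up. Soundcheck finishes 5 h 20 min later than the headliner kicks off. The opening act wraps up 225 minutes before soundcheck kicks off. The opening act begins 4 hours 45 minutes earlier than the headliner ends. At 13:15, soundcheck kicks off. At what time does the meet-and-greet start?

The opening act ends at 13:15 − 225 min = 09:30.
So the headliner starts at 09:30.
Soundcheck ends at 09:30 + 320 min = 14:50.
The headliner ends at 14:50 − 185 min = 11:45.
The opening act starts at 11:45 − 285 min = 07:00.
The meet-and-greet starts at 07:00 + 300 min = 12:00.

12:00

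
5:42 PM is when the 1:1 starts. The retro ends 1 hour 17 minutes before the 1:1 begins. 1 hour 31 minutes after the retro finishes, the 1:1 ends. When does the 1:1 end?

5:56 PM

The retro ends at 5:42 PM − 77 min = 4:25 PM.
The 1:1 ends at 4:25 PM + 91 min = 5:56 PM.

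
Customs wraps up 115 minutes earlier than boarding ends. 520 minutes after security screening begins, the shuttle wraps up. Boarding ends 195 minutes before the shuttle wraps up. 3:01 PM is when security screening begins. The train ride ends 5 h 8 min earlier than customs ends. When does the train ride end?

1:23 PM

The shuttle ends at 3:01 PM + 520 min = 11:41 PM.
Boarding ends at 11:41 PM − 195 min = 8:26 PM.
Customs ends at 8:26 PM − 115 min = 6:31 PM.
The train ride ends at 6:31 PM − 308 min = 1:23 PM.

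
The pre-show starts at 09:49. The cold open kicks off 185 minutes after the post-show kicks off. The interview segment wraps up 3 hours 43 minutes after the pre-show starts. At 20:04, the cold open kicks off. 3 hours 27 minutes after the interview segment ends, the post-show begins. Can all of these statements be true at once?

The interview segment ends at 09:49 + 223 min = 13:32.
The post-show starts at 13:32 + 207 min = 16:59.
The cold open starts at 16:59 + 185 min = 20:04.
That matches the stated 20:04, so the schedule is consistent.

Yes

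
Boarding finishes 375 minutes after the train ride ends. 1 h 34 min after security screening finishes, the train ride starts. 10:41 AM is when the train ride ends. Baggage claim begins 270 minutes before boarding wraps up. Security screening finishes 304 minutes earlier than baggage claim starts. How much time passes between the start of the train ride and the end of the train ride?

1 h 45 min

Boarding ends at 10:41 AM + 375 min = 4:56 PM.
Baggage claim starts at 4:56 PM − 270 min = 12:26 PM.
Security screening ends at 12:26 PM − 304 min = 7:22 AM.
The train ride starts at 7:22 AM + 94 min = 8:56 AM.
From 8:56 AM to 10:41 AM is 1 h 45 min.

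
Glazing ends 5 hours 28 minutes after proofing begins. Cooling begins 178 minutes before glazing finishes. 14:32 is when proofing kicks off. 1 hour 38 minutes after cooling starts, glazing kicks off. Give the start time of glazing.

Glazing ends at 14:32 + 328 min = 20:00.
Cooling starts at 20:00 − 178 min = 17:02.
Glazing starts at 17:02 + 98 min = 18:40.

18:40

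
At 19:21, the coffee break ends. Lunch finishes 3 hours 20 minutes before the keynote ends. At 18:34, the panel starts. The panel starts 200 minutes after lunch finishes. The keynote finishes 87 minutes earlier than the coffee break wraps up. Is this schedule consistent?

No

The keynote ends at 19:21 − 87 min = 17:54.
Lunch ends at 17:54 − 200 min = 14:34.
The panel starts at 14:34 + 200 min = 17:54.
But the panel is also said to start at 18:34 — a 40-minute conflict.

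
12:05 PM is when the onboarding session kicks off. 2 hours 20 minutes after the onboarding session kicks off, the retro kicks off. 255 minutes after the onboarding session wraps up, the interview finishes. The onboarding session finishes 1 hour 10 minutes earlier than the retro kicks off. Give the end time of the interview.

The retro starts at 12:05 PM + 140 min = 2:25 PM.
The onboarding session ends at 2:25 PM − 70 min = 1:15 PM.
The interview ends at 1:15 PM + 255 min = 5:30 PM.

5:30 PM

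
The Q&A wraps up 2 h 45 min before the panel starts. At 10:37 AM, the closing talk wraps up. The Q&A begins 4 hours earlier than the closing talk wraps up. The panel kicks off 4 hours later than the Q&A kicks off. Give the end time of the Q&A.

The Q&A starts at 10:37 AM − 240 min = 6:37 AM.
The panel starts at 6:37 AM + 240 min = 10:37 AM.
The Q&A ends at 10:37 AM − 165 min = 7:52 AM.

7:52 AM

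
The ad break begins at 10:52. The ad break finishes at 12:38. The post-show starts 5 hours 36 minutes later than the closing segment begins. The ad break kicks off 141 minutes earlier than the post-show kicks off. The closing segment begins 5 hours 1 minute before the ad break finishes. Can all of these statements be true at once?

The closing segment starts at 12:38 − 301 min = 07:37.
The post-show starts at 07:37 + 336 min = 13:13.
The ad break starts at 13:13 − 141 min = 10:52.
That matches the stated 10:52, so the schedule is consistent.

Yes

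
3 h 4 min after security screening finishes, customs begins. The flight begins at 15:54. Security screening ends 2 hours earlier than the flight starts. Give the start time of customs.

16:58

Security screening ends at 15:54 − 120 min = 13:54.
Customs starts at 13:54 + 184 min = 16:58.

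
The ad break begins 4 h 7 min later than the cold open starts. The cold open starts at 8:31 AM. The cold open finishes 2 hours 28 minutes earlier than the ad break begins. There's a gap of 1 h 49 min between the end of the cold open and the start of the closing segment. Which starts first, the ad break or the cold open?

the cold open

The ad break starts at 8:31 AM + 247 min = 12:38 PM.
The ad break starts at 12:38 PM and the cold open starts at 8:31 AM, so the cold open is first.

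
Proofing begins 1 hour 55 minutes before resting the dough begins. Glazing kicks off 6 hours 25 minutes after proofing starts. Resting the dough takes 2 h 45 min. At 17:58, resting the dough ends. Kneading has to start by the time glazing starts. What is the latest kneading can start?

19:43

Resting the dough starts at 17:58 − 165 min = 15:13.
Proofing starts at 15:13 − 115 min = 13:18.
Glazing starts at 13:18 + 385 min = 19:43.
Kneading is bounded by glazing, so the latest it can start is 19:43.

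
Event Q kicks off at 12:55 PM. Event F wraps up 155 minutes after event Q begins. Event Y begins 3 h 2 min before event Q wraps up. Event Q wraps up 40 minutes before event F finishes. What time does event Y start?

Event F ends at 12:55 PM + 155 min = 3:30 PM.
Event Q ends at 3:30 PM − 40 min = 2:50 PM.
Event Y starts at 2:50 PM − 182 min = 11:48 AM.

11:48 AM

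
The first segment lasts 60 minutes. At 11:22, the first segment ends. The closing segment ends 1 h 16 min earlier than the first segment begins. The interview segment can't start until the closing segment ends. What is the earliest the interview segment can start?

09:06

The first segment starts at 11:22 − 60 min = 10:22.
The closing segment ends at 10:22 − 76 min = 09:06.
The interview segment is bounded by the closing segment, so the earliest it can start is 09:06.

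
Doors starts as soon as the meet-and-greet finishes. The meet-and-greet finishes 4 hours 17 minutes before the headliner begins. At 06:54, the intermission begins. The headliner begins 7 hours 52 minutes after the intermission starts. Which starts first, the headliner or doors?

The headliner starts at 06:54 + 472 min = 14:46.
The meet-and-greet ends at 14:46 − 257 min = 10:29.
So doors starts at 10:29.
The headliner starts at 14:46 and doors starts at 10:29, so doors is first.

doors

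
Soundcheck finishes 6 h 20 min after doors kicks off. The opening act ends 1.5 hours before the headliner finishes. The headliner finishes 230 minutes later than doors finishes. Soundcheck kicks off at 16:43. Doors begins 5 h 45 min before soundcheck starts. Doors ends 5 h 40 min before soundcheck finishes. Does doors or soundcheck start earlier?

doors

Doors starts at 16:43 − 345 min = 10:58.
Doors starts at 10:58 and soundcheck starts at 16:43, so doors is first.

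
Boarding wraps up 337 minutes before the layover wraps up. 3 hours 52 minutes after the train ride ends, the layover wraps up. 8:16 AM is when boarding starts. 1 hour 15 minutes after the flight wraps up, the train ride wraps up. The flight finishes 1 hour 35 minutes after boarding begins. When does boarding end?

9:21 AM

The flight ends at 8:16 AM + 95 min = 9:51 AM.
The train ride ends at 9:51 AM + 75 min = 11:06 AM.
The layover ends at 11:06 AM + 232 min = 2:58 PM.
Boarding ends at 2:58 PM − 337 min = 9:21 AM.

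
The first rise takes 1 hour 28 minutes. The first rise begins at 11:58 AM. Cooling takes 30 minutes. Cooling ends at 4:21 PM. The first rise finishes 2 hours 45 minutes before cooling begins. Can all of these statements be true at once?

No

Cooling starts at 4:21 PM − 30 min = 3:51 PM.
The first rise ends at 3:51 PM − 165 min = 1:06 PM.
The first rise starts at 1:06 PM − 88 min = 11:38 AM.
But the first rise is also said to start at 11:58 AM — a 20-minute conflict.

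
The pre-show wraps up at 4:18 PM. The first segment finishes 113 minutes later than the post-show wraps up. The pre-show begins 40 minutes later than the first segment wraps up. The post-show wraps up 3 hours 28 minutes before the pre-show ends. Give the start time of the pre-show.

The post-show ends at 4:18 PM − 208 min = 12:50 PM.
The first segment ends at 12:50 PM + 113 min = 2:43 PM.
The pre-show starts at 2:43 PM + 40 min = 3:23 PM.

3:23 PM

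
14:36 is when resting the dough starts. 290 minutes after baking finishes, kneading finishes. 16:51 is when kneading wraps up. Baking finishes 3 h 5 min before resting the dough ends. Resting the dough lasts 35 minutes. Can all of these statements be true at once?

Resting the dough ends at 14:36 + 35 min = 15:11.
Baking ends at 15:11 − 185 min = 12:06.
Kneading ends at 12:06 + 290 min = 16:56.
But kneading is also said to end at 16:51 — a 5-minute conflict.

No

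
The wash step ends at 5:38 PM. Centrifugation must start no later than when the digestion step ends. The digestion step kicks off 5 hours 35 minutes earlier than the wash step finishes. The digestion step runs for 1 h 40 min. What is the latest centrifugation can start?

1:43 PM

The digestion step starts at 5:38 PM − 335 min = 12:03 PM.
The digestion step ends at 12:03 PM + 100 min = 1:43 PM.
Centrifugation is bounded by the digestion step, so the latest it can start is 1:43 PM.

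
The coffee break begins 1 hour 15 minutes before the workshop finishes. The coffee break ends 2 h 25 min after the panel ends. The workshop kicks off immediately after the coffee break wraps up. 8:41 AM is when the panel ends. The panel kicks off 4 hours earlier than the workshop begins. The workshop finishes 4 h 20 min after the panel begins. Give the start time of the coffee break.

10:11 AM

The coffee break ends at 8:41 AM + 145 min = 11:06 AM.
So the workshop starts at 11:06 AM.
The panel starts at 11:06 AM − 240 min = 7:06 AM.
The workshop ends at 7:06 AM + 260 min = 11:26 AM.
The coffee break starts at 11:26 AM − 75 min = 10:11 AM.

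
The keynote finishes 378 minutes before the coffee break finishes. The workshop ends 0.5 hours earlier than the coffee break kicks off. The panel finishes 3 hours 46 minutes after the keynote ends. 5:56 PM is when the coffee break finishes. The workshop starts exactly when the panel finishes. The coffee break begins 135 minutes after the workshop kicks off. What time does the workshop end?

5:09 PM

The keynote ends at 5:56 PM − 378 min = 11:38 AM.
The panel ends at 11:38 AM + 226 min = 3:24 PM.
So the workshop starts at 3:24 PM.
The coffee break starts at 3:24 PM + 135 min = 5:39 PM.
The workshop ends at 5:39 PM − 30 min = 5:09 PM.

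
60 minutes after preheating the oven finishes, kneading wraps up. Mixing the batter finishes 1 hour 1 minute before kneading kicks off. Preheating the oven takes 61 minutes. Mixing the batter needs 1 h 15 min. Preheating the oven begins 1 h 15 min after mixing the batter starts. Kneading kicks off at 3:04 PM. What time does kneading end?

Mixing the batter ends at 3:04 PM − 61 min = 2:03 PM.
Mixing the batter starts at 2:03 PM − 75 min = 12:48 PM.
Preheating the oven starts at 12:48 PM + 75 min = 2:03 PM.
Preheating the oven ends at 2:03 PM + 61 min = 3:04 PM.
Kneading ends at 3:04 PM + 60 min = 4:04 PM.

4:04 PM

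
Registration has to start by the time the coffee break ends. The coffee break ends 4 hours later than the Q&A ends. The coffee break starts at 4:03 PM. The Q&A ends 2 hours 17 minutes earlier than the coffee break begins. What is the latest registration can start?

The Q&A ends at 4:03 PM − 137 min = 1:46 PM.
The coffee break ends at 1:46 PM + 240 min = 5:46 PM.
Registration is bounded by the coffee break, so the latest it can start is 5:46 PM.

5:46 PM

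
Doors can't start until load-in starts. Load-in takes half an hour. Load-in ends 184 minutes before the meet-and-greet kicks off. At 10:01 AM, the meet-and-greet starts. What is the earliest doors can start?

6:27 AM

Load-in ends at 10:01 AM − 184 min = 6:57 AM.
Load-in starts at 6:57 AM − 30 min = 6:27 AM.
Doors is bounded by load-in, so the earliest it can start is 6:27 AM.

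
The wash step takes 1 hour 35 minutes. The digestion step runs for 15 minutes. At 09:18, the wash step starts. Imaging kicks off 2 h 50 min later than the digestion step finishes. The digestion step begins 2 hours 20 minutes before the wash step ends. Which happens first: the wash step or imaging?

The wash step ends at 09:18 + 95 min = 10:53.
The digestion step starts at 10:53 − 140 min = 08:33.
The digestion step ends at 08:33 + 15 min = 08:48.
Imaging starts at 08:48 + 170 min = 11:38.
The wash step starts at 09:18 and imaging starts at 11:38, so the wash step is first.

the wash step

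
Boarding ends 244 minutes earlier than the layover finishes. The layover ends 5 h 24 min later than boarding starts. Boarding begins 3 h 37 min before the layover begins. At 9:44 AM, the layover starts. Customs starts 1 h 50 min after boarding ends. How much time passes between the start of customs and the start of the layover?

Boarding starts at 9:44 AM − 217 min = 6:07 AM.
The layover ends at 6:07 AM + 324 min = 11:31 AM.
Boarding ends at 11:31 AM − 244 min = 7:27 AM.
Customs starts at 7:27 AM + 110 min = 9:17 AM.
From 9:17 AM to 9:44 AM is 27 minutes.

27 minutes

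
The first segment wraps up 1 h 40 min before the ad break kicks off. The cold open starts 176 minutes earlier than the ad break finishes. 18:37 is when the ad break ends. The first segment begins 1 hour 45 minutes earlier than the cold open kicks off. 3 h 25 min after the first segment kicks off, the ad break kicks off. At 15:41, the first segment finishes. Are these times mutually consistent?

Yes

The cold open starts at 18:37 − 176 min = 15:41.
The first segment starts at 15:41 − 105 min = 13:56.
The ad break starts at 13:56 + 205 min = 17:21.
The first segment ends at 17:21 − 100 min = 15:41.
That matches the stated 15:41, so the schedule is consistent.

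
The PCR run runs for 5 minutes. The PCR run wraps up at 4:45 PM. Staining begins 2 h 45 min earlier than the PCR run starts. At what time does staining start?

1:55 PM

The PCR run starts at 4:45 PM − 5 min = 4:40 PM.
Staining starts at 4:40 PM − 165 min = 1:55 PM.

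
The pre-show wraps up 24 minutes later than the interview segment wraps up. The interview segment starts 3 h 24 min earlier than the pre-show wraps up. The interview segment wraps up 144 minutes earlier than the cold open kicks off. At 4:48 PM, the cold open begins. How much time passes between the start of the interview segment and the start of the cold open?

5 h 24 min

The interview segment ends at 4:48 PM − 144 min = 2:24 PM.
The pre-show ends at 2:24 PM + 24 min = 2:48 PM.
The interview segment starts at 2:48 PM − 204 min = 11:24 AM.
From 11:24 AM to 4:48 PM is 5 h 24 min.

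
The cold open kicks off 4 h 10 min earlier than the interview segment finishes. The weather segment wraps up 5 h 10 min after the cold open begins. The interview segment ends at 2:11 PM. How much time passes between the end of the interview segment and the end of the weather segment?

60 minutes

The cold open starts at 2:11 PM − 250 min = 10:01 AM.
The weather segment ends at 10:01 AM + 310 min = 3:11 PM.
From 2:11 PM to 3:11 PM is 60 minutes.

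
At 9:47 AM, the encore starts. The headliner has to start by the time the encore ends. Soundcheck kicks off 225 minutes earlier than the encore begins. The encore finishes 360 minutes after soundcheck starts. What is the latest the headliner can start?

12:02 PM

Soundcheck starts at 9:47 AM − 225 min = 6:02 AM.
The encore ends at 6:02 AM + 360 min = 12:02 PM.
The headliner is bounded by the encore, so the latest it can start is 12:02 PM.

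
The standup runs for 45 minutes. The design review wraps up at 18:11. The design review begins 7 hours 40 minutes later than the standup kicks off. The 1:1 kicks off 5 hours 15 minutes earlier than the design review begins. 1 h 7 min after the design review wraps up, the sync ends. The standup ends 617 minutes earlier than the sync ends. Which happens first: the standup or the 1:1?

the standup

The sync ends at 18:11 + 67 min = 19:18.
The standup ends at 19:18 − 617 min = 09:01.
The standup starts at 09:01 − 45 min = 08:16.
The design review starts at 08:16 + 460 min = 15:56.
The 1:1 starts at 15:56 − 315 min = 10:41.
The standup starts at 08:16 and the 1:1 starts at 10:41, so the standup is first.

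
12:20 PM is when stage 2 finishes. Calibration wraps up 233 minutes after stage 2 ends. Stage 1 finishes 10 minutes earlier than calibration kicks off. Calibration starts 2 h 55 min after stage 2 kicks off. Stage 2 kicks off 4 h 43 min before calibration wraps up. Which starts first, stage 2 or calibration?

Calibration ends at 12:20 PM + 233 min = 4:13 PM.
Stage 2 starts at 4:13 PM − 283 min = 11:30 AM.
Calibration starts at 11:30 AM + 175 min = 2:25 PM.
Stage 2 starts at 11:30 AM and calibration starts at 2:25 PM, so stage 2 is first.

stage 2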